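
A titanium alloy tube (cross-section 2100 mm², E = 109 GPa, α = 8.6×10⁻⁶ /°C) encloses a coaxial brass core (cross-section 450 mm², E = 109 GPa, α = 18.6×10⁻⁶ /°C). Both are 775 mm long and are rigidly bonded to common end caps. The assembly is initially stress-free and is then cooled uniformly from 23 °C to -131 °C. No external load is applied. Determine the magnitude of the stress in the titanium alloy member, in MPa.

σ ≈ 29.6 MPa (compressive)

Equilibrium of a rigid end plate with no external load gives equal and opposite internal forces ±P in the two members. Since α_{brass} > α_{titanium alloy}, cooling drives the brass into tension and the titanium alloy into compression.
Equating the net (thermal + elastic) strains gives |α₁ − α₂|·ΔT = P·[1/(A₁E₁) + 1/(A₂E₂)].
|α₁ − α₂|·ΔT = 10×10⁻⁶ × 154 = 0.00154.
1/(A₁E₁) + 1/(A₂E₂) = 1/(2100×109×10³) + 1/(450×109×10³) = 2.476×10⁻⁸ N⁻¹.
So P = 0.00154 / 2.476×10⁻⁸ = 62.21 kN.
σ_{titanium alloy} = P/A₁ = 62210/2100 = 29.62 MPa, compressive.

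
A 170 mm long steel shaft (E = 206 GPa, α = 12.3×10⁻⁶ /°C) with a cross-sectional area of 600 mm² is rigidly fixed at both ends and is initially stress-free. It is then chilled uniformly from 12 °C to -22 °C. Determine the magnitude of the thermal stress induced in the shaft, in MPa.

σ ≈ 86.1 MPa (tensile)

With length fixed, the mechanical strain must cancel the thermal strain αΔT = 12.3×10⁻⁶ × 34 = 418.2×10⁻⁶.
σ = EαΔT = 206×10³ × 12.3×10⁻⁶ × 34 = 86.15 MPa (tensile; the shaft is trying to contract).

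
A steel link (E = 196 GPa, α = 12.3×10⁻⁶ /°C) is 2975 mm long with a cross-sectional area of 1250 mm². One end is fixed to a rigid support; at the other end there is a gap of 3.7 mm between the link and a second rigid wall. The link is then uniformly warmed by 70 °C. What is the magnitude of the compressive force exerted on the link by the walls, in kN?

P ≈ 0 kN

Free thermal elongation = αΔT L = 12.3×10⁻⁶ × 70 × 2975 = 2.561 mm.
This is smaller than the 3.7 mm clearance, so the link expands freely without reaching the stop — the stress is zero.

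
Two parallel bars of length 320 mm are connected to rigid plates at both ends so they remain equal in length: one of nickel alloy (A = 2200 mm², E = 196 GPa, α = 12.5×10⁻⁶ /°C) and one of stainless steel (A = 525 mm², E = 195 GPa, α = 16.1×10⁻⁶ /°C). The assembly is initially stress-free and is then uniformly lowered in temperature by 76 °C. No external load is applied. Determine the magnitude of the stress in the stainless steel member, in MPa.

Both members must finish at the same length. With the larger α, the stainless steel tends to over-contract; the plates restrain it, putting the stainless steel in tension and the nickel alloy in compression. With no external load the two internal forces are equal and opposite, magnitude P.
Compatibility of the two members (thermal + elastic change equal): (α₁ − α₂)ΔT = P·[1/(A₁E₁) + 1/(A₂E₂)].
|α₁ − α₂|·ΔT = 3.6×10⁻⁶ × 76 = 0.0002736.
1/(A₁E₁) + 1/(A₂E₂) = 1/(2200×196×10³) + 1/(525×195×10³) = 1.209×10⁻⁸ N⁻¹.
P = 0.0002736 / 1.209×10⁻⁸ = 22640 N = 22.64 kN.
σ_{stainless steel} = P/A₂ = 22640/525 = 43.12 MPa, tensile.

σ ≈ 43.1 MPa (tensile)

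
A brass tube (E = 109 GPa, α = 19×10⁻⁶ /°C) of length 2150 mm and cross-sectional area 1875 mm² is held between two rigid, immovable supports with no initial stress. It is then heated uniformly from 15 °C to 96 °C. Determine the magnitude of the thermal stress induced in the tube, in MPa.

σ ≈ 168 MPa (compressive)

Because both ends are immovable the net strain is zero, and the suppressed thermal strain is αΔT = 19×10⁻⁶ × 81 = 1539×10⁻⁶.
The stress required to suppress this strain is σ = Eε = 109×10³ × 1539×10⁻⁶ = 167.8 MPa, compressive since the tube is trying to expand.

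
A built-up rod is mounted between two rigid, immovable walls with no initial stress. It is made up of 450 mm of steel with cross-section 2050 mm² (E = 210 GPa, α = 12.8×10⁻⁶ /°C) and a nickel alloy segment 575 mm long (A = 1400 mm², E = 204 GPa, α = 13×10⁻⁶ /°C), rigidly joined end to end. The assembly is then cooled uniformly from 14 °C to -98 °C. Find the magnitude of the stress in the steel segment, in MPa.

σ ≈ 236 MPa (tensile)

If the supports were absent, the total length change would be Σ αᵢΔT Lᵢ = 12.8×10⁻⁶×112×450 + 13×10⁻⁶×112×575 = 1.482 mm.
The rigid supports impose zero overall length change; the single axial force P common to all segments must satisfy P Σ Lᵢ/(AᵢEᵢ) = δ_free.
Σ Lᵢ/(AᵢEᵢ) = 450/(2050×210×10³) + 575/(1400×204×10³) = 3.059×10⁻⁶ mm/N.
P = 1.482 / 3.059×10⁻⁶ = 484600 N = 484.6 kN, tensile.
σ_{steel} = P / A = 484600 / 2050 = 236.4 MPa.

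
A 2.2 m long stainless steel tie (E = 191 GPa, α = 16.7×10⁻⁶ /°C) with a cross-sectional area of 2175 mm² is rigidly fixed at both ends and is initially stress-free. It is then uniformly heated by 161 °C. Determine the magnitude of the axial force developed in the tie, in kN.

With zero net strain, σ = E·αΔT = 191 GPa × 16.7×10⁻⁶ × 161 = 513.5 MPa.
Axial force P = σA = 513.5 × 2175 = 1.117×10⁶ N = 1117 kN, compressive.

P ≈ 1120 kN (compressive)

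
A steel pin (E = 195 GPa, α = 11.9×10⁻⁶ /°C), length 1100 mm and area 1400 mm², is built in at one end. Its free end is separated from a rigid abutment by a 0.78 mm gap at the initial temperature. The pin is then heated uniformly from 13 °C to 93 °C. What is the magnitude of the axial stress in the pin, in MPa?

If the wall were absent the pin would grow by αΔT L = 11.9×10⁻⁶ × 80 × 1100 = 1.047 mm.
After closing the 0.78 mm clearance, 1.047 − 0.78 = 0.2672 mm of expansion remains to be suppressed by the wall.
So σ = E(δ_free − g)/L = 195×10³ × 0.2672/1100 = 47.37 MPa.

σ ≈ 47.4 MPa (compressive)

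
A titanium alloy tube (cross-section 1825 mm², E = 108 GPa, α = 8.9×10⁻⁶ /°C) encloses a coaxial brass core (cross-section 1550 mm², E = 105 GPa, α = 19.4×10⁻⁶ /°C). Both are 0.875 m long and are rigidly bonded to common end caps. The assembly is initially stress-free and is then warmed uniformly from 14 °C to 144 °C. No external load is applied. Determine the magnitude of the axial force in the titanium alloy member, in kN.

P ≈ 122 kN (tensile in the titanium alloy)

The brass has the larger α, so on heating it would change length more than the titanium alloy if both were free. The rigid plates force a common final length, so the brass is put into compression and the titanium alloy into tension, with equal and opposite forces P (no external load).
Setting the final lengths equal and cancelling L: (α₁ − α₂)ΔT = P/(A₁E₁) + P/(A₂E₂).
|α₁ − α₂|·ΔT = 10.5×10⁻⁶ × 130 = 0.001365.
1/(A₁E₁) + 1/(A₂E₂) = 1/(1825×108×10³) + 1/(1550×105×10³) = 1.122×10⁻⁸ N⁻¹.
So P = 0.001365 / 1.122×10⁻⁸ = 121.7 kN.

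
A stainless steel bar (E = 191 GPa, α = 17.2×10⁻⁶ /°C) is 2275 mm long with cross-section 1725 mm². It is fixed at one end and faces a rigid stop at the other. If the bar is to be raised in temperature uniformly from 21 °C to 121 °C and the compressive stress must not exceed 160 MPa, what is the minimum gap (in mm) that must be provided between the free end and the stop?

Free expansion if unrestrained: δ_free = αΔT L = 17.2×10⁻⁶ × 100 × 2275 = 3.913 mm.
A stress of 160 MPa corresponds to the wall pushing the bar back by σL/E = 160×2275/(191×10³) = 1.906 mm.
The gap must absorb the remainder: g_min = 3.913 − 1.906 = 2.007 mm.

g ≈ 2.01 mm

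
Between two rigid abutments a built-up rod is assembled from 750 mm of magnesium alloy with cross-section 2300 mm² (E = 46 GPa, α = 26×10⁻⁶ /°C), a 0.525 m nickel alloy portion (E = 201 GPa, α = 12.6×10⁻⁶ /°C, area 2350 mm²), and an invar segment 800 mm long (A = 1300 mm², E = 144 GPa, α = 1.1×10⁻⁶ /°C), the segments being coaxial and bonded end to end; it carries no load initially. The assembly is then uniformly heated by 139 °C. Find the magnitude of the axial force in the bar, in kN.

P ≈ 301 kN (compressive)

Free thermal expansion of the whole bar: Σ αᵢΔT Lᵢ = 26×10⁻⁶×139×750 + 12.6×10⁻⁶×139×525 + 1.1×10⁻⁶×139×800 = 3.752 mm.
The rigid supports impose zero overall length change; the single axial force P common to all segments must satisfy P Σ Lᵢ/(AᵢEᵢ) = δ_free.
The series flexibility is Σ Lᵢ/(AᵢEᵢ) = 750/(2300×46×10³) + 525/(2350×201×10³) + 800/(1300×144×10³) = 1.247×10⁻⁵ mm/N.
P = 3.752 / 1.247×10⁻⁵ = 300800 N = 300.8 kN, compressive.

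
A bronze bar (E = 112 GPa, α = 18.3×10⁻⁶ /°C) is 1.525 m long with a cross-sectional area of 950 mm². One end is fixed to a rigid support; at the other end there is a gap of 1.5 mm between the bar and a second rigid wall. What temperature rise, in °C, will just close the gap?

ΔT ≈ 53.7 °C

Contact occurs when the free expansion equals the gap: αΔT L = 1.5 mm.
ΔT = 1.5 / (18.3×10⁻⁶ × 1525) = 53.75 °C.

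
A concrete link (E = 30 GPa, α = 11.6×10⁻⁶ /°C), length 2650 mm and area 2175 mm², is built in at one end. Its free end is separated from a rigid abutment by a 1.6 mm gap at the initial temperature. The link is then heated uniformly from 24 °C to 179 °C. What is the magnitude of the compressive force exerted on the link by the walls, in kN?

Free thermal elongation = αΔT L = 11.6×10⁻⁶ × 155 × 2650 = 4.765 mm.
After closing the 1.6 mm clearance, 4.765 − 1.6 = 3.165 mm of expansion remains to be suppressed by the wall.
Compatibility: PL/(AE) = 3.165 mm, so σ = P/A = E × (3.165/2650) = 35.83 MPa.
Force on the wall = σA = 35.83 × 2175 mm² = 77.92 kN.

P ≈ 77.9 kN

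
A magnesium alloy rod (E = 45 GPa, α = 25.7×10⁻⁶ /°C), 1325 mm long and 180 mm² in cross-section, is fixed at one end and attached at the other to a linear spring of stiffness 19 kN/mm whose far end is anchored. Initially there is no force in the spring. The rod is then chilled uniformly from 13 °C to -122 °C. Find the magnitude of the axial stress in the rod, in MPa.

σ ≈ 118 MPa (tensile)

Free thermal contraction: δ_free = αΔT L = 25.7×10⁻⁶ × 135 × 1325 = 4.597 mm.
With a force P in the spring, the elastic change of the rod is PL/(AE) and that of the spring is P/k; compatibility requires their sum to equal δ_free.
So P = δ_free / [L/(AE) + 1/k] = 4.597 / [ 1325/(180×45×10³) + 1/(19×10³) ].
P = 4.597 / 0.0002162 = 21260 N.
σ = P/A = 21260/180 = 118.1 MPa.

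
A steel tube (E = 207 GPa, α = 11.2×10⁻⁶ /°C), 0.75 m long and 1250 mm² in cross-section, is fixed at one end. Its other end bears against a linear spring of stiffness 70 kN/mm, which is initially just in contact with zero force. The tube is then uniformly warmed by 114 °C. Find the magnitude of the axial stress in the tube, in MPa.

σ ≈ 44.6 MPa (compressive)

The unrestrained thermal change is αΔT L = 11.2×10⁻⁶ × 114 × 750 = 0.9576 mm.
Let P be the compressive force at the spring. The tube shortens elastically by PL/(AE) and the spring compresses by P/k; together these equal δ_free.
So P = δ_free / [L/(AE) + 1/k] = 0.9576 / [ 750/(1250×207×10³) + 1/(70×10³) ].
P = 0.9576 / 1.718×10⁻⁵ = 55730 N.
σ = P/A = 55730/1250 = 44.58 MPa.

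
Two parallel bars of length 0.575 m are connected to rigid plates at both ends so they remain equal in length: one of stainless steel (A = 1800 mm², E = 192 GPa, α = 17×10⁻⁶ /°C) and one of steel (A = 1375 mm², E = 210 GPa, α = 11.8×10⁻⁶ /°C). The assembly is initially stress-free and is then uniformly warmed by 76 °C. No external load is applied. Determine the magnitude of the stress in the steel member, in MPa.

Equilibrium of a rigid end plate with no external load gives equal and opposite internal forces ±P in the two members. Since α_{stainless steel} > α_{steel}, heating drives the stainless steel into compression and the steel into tension.
Compatibility of the two members (thermal + elastic change equal): (α₁ − α₂)ΔT = P·[1/(A₁E₁) + 1/(A₂E₂)].
|α₁ − α₂|·ΔT = 5.2×10⁻⁶ × 76 = 0.0003952.
1/(A₁E₁) + 1/(A₂E₂) = 1/(1800×192×10³) + 1/(1375×210×10³) = 6.357×10⁻⁹ N⁻¹.
P = 0.0003952 / 6.357×10⁻⁹ = 62170 N = 62.17 kN.
σ_{steel} = P/A₂ = 62170/1375 = 45.21 MPa, tensile.

σ ≈ 45.2 MPa (tensile)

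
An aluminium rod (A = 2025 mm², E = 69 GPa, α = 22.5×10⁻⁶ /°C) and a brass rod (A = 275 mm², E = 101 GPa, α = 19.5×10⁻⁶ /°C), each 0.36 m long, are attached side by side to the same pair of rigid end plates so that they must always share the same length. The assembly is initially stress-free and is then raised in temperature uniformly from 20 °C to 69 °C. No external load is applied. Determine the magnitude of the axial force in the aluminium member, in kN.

P ≈ 3.41 kN (compressive in the aluminium)

The aluminium has the larger α, so on heating it would change length more than the brass if both were free. The rigid plates force a common final length, so the aluminium is put into compression and the brass into tension, with equal and opposite forces P (no external load).
Equating the net (thermal + elastic) strains gives |α₁ − α₂|·ΔT = P·[1/(A₁E₁) + 1/(A₂E₂)].
|α₁ − α₂|·ΔT = 3×10⁻⁶ × 49 = 0.000147.
1/(A₁E₁) + 1/(A₂E₂) = 1/(2025×69×10³) + 1/(275×101×10³) = 4.316×10⁻⁸ N⁻¹.
P = 0.000147 / 4.316×10⁻⁸ = 3406 N = 3.406 kN.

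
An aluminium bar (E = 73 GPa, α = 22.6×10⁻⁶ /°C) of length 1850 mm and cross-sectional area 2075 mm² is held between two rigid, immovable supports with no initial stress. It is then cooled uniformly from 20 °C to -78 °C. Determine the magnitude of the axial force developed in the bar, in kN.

P ≈ 335 kN (tensile)

Full restraint means ε = 0, so the stress is σ = EαΔT = 73×10³ × 22.6×10⁻⁶ × 98 = 161.7 MPa.
Then P = σA = 161.7 × 2075 mm² = 335.5 kN, tensile.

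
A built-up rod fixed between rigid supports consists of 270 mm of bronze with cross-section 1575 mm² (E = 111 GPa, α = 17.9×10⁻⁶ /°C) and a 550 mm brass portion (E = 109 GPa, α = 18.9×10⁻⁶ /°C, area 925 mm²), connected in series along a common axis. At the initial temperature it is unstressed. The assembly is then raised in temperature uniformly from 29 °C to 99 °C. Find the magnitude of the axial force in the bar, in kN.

With the walls removed the bar would change length by δ_free = Σ αᵢΔT Lᵢ = 17.9×10⁻⁶×70×270 + 18.9×10⁻⁶×70×550 = 1.066 mm.
The walls prevent any net length change, so an axial force P (same in every segment) develops. Compatibility: P · Σ Lᵢ/(AᵢEᵢ) = δ_free.
Σ Lᵢ/(AᵢEᵢ) = 270/(1575×111×10³) + 550/(925×109×10³) = 6.999×10⁻⁶ mm/N.
So P = 1.066 / 6.999×10⁻⁶ = 152.3 kN, compressive.

P ≈ 152 kN (compressive)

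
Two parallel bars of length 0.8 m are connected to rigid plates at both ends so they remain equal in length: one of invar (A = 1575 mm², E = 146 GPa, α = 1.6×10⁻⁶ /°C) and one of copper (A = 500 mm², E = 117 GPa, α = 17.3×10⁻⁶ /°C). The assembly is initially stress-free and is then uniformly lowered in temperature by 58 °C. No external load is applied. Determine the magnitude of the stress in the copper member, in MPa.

σ ≈ 84.9 MPa (tensile)

The copper has the larger α, so on cooling it would change length more than the invar if both were free. The rigid plates force a common final length, so the copper is put into tension and the invar into compression, with equal and opposite forces P (no external load).
Equating the net (thermal + elastic) strains gives |α₁ − α₂|·ΔT = P·[1/(A₁E₁) + 1/(A₂E₂)].
|α₁ − α₂|·ΔT = 15.7×10⁻⁶ × 58 = 0.0009106.
1/(A₁E₁) + 1/(A₂E₂) = 1/(1575×146×10³) + 1/(500×117×10³) = 2.144×10⁻⁸ N⁻¹.
P = 0.0009106 / 2.144×10⁻⁸ = 42470 N = 42.47 kN.
σ_{copper} = P/A₂ = 42470/500 = 84.93 MPa, tensile.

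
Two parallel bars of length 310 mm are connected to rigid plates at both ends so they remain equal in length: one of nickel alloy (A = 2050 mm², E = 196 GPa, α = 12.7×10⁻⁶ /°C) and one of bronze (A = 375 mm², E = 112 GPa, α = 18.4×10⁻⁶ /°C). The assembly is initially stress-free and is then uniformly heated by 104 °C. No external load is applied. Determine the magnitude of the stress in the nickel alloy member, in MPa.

The bronze has the larger α, so on heating it would change length more than the nickel alloy if both were free. The rigid plates force a common final length, so the bronze is put into compression and the nickel alloy into tension, with equal and opposite forces P (no external load).
Compatibility of the two members (thermal + elastic change equal): (α₁ − α₂)ΔT = P·[1/(A₁E₁) + 1/(A₂E₂)].
|α₁ − α₂|·ΔT = 5.7×10⁻⁶ × 104 = 0.0005928.
1/(A₁E₁) + 1/(A₂E₂) = 1/(2050×196×10³) + 1/(375×112×10³) = 2.63×10⁻⁸ N⁻¹.
So P = 0.0005928 / 2.63×10⁻⁸ = 22.54 kN.
σ_{nickel alloy} = P/A₁ = 22540/2050 = 11 MPa, tensile.

σ ≈ 11 MPa (tensile)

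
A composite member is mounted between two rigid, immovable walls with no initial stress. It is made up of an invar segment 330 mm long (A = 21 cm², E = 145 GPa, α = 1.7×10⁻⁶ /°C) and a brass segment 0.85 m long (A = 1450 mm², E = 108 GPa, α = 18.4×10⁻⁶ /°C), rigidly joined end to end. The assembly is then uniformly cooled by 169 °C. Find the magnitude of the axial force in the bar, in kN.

P ≈ 420 kN (tensile)

With the walls removed the bar would change length by δ_free = Σ αᵢΔT Lᵢ = 1.7×10⁻⁶×169×330 + 18.4×10⁻⁶×169×850 = 2.738 mm.
Since the ends are fixed, an axial force P builds up, equal in every segment, with P · Σ Lᵢ/(AᵢEᵢ) = δ_free.
The series flexibility is Σ Lᵢ/(AᵢEᵢ) = 330/(2100×145×10³) + 850/(1450×108×10³) = 6.512×10⁻⁶ mm/N.
P = 2.738 / 6.512×10⁻⁶ = 420500 N = 420.5 kN, tensile.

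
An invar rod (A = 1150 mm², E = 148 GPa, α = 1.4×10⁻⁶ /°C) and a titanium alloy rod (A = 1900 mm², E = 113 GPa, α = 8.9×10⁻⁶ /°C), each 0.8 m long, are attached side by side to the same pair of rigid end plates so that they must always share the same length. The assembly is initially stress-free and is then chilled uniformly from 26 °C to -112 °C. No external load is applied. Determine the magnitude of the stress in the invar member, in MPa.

The titanium alloy has the larger α, so on cooling it would change length more than the invar if both were free. The rigid plates force a common final length, so the titanium alloy is put into tension and the invar into compression, with equal and opposite forces P (no external load).
Setting the final lengths equal and cancelling L: (α₁ − α₂)ΔT = P/(A₁E₁) + P/(A₂E₂).
|α₁ − α₂|·ΔT = 7.5×10⁻⁶ × 138 = 0.001035.
1/(A₁E₁) + 1/(A₂E₂) = 1/(1150×148×10³) + 1/(1900×113×10³) = 1.053×10⁻⁸ N⁻¹.
So P = 0.001035 / 1.053×10⁻⁸ = 98.26 kN.
σ_{invar} = P/A₁ = 98260/1150 = 85.44 MPa, compressive.

σ ≈ 85.4 MPa (compressive)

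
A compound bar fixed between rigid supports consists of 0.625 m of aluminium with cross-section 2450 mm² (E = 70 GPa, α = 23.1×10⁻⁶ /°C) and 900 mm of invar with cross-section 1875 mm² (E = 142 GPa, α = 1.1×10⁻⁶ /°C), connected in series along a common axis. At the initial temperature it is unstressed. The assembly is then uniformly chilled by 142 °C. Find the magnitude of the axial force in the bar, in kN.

P ≈ 312 kN (tensile)

Free thermal contraction of the whole bar: Σ αᵢΔT Lᵢ = 23.1×10⁻⁶×142×625 + 1.1×10⁻⁶×142×900 = 2.191 mm.
Since the ends are fixed, an axial force P builds up, equal in every segment, with P · Σ Lᵢ/(AᵢEᵢ) = δ_free.
The series flexibility is Σ Lᵢ/(AᵢEᵢ) = 625/(2450×70×10³) + 900/(1875×142×10³) = 7.025×10⁻⁶ mm/N.
P = 2.191 / 7.025×10⁻⁶ = 311900 N = 311.9 kN, tensile.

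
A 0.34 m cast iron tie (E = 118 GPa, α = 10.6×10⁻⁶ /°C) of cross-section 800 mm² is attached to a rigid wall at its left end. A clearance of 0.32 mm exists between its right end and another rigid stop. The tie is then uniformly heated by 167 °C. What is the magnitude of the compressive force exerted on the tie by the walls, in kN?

If the wall were absent the tie would grow by αΔT L = 10.6×10⁻⁶ × 167 × 340 = 0.6019 mm.
The gap closes (δ_free > 0.32 mm) and the wall then resists a further 0.6019 − 0.32 = 0.2819 mm of expansion.
That suppressed elongation corresponds to σ = E·Δ/L = 118×10³ × 0.2819/340 = 97.82 MPa.
Force on the wall = σA = 97.82 × 800 mm² = 78.26 kN.

P ≈ 78.3 kN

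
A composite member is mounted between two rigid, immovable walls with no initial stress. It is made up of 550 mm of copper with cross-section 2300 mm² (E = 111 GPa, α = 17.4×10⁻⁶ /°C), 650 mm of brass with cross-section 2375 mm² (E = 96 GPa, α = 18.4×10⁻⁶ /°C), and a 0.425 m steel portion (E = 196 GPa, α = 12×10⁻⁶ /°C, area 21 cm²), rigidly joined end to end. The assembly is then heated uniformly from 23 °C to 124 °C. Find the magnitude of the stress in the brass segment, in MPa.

With the walls removed the bar would change length by δ_free = Σ αᵢΔT Lᵢ = 17.4×10⁻⁶×101×550 + 18.4×10⁻⁶×101×650 + 12×10⁻⁶×101×425 = 2.69 mm.
The walls prevent any net length change, so an axial force P (same in every segment) develops. Compatibility: P · Σ Lᵢ/(AᵢEᵢ) = δ_free.
Σ Lᵢ/(AᵢEᵢ) = 550/(2300×111×10³) + 650/(2375×96×10³) + 425/(2100×196×10³) = 6.038×10⁻⁶ mm/N.
Hence P = δ_free / Σ(L/AE) = 2.69/6.038×10⁻⁶ = 445.5 kN (compressive).
σ_{brass} = P / A = 445500 / 2375 = 187.6 MPa.

σ ≈ 188 MPa (compressive)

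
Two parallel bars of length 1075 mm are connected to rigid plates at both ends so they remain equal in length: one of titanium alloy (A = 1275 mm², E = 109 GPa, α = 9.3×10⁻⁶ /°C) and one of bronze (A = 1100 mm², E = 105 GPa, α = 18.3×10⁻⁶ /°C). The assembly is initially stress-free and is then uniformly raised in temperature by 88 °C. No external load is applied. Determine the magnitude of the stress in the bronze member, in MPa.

σ ≈ 45.4 MPa (compressive)

Both members must finish at the same length. With the larger α, the bronze tends to over-expand; the plates restrain it, putting the bronze in compression and the titanium alloy in tension. With no external load the two internal forces are equal and opposite, magnitude P.
Equating the net (thermal + elastic) strains gives |α₁ − α₂|·ΔT = P·[1/(A₁E₁) + 1/(A₂E₂)].
|α₁ − α₂|·ΔT = 9×10⁻⁶ × 88 = 0.000792.
1/(A₁E₁) + 1/(A₂E₂) = 1/(1275×109×10³) + 1/(1100×105×10³) = 1.585×10⁻⁸ N⁻¹.
So P = 0.000792 / 1.585×10⁻⁸ = 49.96 kN.
σ_{bronze} = P/A₂ = 49960/1100 = 45.42 MPa, compressive.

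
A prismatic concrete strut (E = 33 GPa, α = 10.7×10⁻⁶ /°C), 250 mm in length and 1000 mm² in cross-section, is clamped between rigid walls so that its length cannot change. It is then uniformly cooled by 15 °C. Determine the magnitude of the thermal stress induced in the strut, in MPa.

σ ≈ 5.3 MPa (tensile)

Because both ends are immovable the net strain is zero, and the suppressed thermal strain is αΔT = 10.7×10⁻⁶ × 15 = 160.5×10⁻⁶.
The stress required to suppress this strain is σ = Eε = 33×10³ × 160.5×10⁻⁶ = 5.296 MPa, tensile since the strut is trying to contract.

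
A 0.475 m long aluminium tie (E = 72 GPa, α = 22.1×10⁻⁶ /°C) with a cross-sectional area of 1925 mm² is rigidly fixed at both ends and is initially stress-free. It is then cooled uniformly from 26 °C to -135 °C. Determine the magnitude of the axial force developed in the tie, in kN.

P ≈ 493 kN (tensile)

The ends cannot move, so σ = EαΔT = 72×10³ × 22.1×10⁻⁶ × 161 = 256.2 MPa.
P = AEαΔT = 1925 × 72×10³ × 22.1×10⁻⁶ × 161 = 493.2 kN (tensile).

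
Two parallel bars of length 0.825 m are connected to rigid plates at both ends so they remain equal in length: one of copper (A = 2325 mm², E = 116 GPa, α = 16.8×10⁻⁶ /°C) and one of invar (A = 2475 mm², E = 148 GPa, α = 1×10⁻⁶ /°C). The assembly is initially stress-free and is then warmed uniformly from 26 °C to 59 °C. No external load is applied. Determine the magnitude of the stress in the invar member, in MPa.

The copper has the larger α, so on heating it would change length more than the invar if both were free. The rigid plates force a common final length, so the copper is put into compression and the invar into tension, with equal and opposite forces P (no external load).
Compatibility of the two members (thermal + elastic change equal): (α₁ − α₂)ΔT = P·[1/(A₁E₁) + 1/(A₂E₂)].
|α₁ − α₂|·ΔT = 15.8×10⁻⁶ × 33 = 0.0005214.
1/(A₁E₁) + 1/(A₂E₂) = 1/(2325×116×10³) + 1/(2475×148×10³) = 6.438×10⁻⁹ N⁻¹.
P = 0.0005214 / 6.438×10⁻⁹ = 80990 N = 80.99 kN.
σ_{invar} = P/A₂ = 80990/2475 = 32.72 MPa, tensile.

σ ≈ 32.7 MPa (tensile)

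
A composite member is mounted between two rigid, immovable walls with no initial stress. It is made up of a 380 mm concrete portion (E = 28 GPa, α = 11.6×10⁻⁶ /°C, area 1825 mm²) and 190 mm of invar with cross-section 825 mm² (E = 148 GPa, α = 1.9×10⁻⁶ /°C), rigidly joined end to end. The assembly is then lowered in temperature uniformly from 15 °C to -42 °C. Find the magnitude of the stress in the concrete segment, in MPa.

σ ≈ 16.6 MPa (tensile)

With the walls removed the bar would change length by δ_free = Σ αᵢΔT Lᵢ = 11.6×10⁻⁶×57×380 + 1.9×10⁻⁶×57×190 = 0.2718 mm.
Since the ends are fixed, an axial force P builds up, equal in every segment, with P · Σ Lᵢ/(AᵢEᵢ) = δ_free.
The series flexibility is Σ Lᵢ/(AᵢEᵢ) = 380/(1825×28×10³) + 190/(825×148×10³) = 8.993×10⁻⁶ mm/N.
P = 0.2718 / 8.993×10⁻⁶ = 30230 N = 30.23 kN, tensile.
σ_{concrete} = P / A = 30230 / 1825 = 16.56 MPa.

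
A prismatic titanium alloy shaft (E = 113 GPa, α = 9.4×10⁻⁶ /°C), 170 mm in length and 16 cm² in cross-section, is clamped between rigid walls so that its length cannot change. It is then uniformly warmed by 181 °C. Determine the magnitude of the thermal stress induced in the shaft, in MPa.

Because both ends are immovable the net strain is zero, and the suppressed thermal strain is αΔT = 9.4×10⁻⁶ × 181 = 1701.4×10⁻⁶.
σ = EαΔT = 113×10³ × 9.4×10⁻⁶ × 181 = 192.3 MPa (compressive; the shaft is trying to expand).

σ ≈ 192 MPa (compressive)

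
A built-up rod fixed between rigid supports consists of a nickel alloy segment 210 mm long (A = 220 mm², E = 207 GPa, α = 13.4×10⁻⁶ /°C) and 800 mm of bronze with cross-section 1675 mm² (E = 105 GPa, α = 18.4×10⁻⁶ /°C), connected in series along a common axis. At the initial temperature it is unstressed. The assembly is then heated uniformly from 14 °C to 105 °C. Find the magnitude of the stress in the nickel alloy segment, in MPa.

With the walls removed the bar would change length by δ_free = Σ αᵢΔT Lᵢ = 13.4×10⁻⁶×91×210 + 18.4×10⁻⁶×91×800 = 1.596 mm.
The rigid supports impose zero overall length change; the single axial force P common to all segments must satisfy P Σ Lᵢ/(AᵢEᵢ) = δ_free.
The series flexibility is Σ Lᵢ/(AᵢEᵢ) = 210/(220×207×10³) + 800/(1675×105×10³) = 9.16×10⁻⁶ mm/N.
Hence P = δ_free / Σ(L/AE) = 1.596/9.16×10⁻⁶ = 174.2 kN (compressive).
σ_{nickel alloy} = P / A = 174200 / 220 = 791.8 MPa.

σ ≈ 792 MPa (compressive)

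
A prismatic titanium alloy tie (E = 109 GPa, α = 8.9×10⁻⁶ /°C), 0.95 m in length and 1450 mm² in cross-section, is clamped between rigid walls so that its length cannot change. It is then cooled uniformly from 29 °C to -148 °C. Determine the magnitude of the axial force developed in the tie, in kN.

P ≈ 249 kN (tensile)

With zero net strain, σ = E·αΔT = 109 GPa × 8.9×10⁻⁶ × 177 = 171.7 MPa.
Then P = σA = 171.7 × 1450 mm² = 249 kN, tensile.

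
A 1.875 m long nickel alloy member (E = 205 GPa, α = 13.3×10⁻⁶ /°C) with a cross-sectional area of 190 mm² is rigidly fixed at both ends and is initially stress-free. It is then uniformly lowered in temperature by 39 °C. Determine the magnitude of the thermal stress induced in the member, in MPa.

The supports are rigid, so the total axial strain is zero. The restrained thermal strain is ε = αΔT = 13.3×10⁻⁶ × 39 = 518.7×10⁻⁶.
σ = EαΔT = 205×10³ × 13.3×10⁻⁶ × 39 = 106.3 MPa (tensile; the member is trying to contract).

σ ≈ 106 MPa (tensile)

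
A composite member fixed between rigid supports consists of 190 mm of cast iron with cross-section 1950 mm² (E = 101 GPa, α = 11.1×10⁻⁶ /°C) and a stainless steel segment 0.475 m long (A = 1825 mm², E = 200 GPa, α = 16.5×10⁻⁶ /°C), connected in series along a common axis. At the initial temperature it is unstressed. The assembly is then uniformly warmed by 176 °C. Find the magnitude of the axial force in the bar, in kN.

P ≈ 773 kN (compressive)

With the walls removed the bar would change length by δ_free = Σ αᵢΔT Lᵢ = 11.1×10⁻⁶×176×190 + 16.5×10⁻⁶×176×475 = 1.751 mm.
The rigid supports impose zero overall length change; the single axial force P common to all segments must satisfy P Σ Lᵢ/(AᵢEᵢ) = δ_free.
The series flexibility is Σ Lᵢ/(AᵢEᵢ) = 190/(1950×101×10³) + 475/(1825×200×10³) = 2.266×10⁻⁶ mm/N.
P = 1.751 / 2.266×10⁻⁶ = 772500 N = 772.5 kN, compressive.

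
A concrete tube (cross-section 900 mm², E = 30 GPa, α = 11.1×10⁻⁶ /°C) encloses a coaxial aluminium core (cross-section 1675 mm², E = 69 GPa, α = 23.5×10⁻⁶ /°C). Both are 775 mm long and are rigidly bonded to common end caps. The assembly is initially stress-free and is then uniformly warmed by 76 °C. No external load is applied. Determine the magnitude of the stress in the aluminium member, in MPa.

Both members must finish at the same length. With the larger α, the aluminium tends to over-expand; the plates restrain it, putting the aluminium in compression and the concrete in tension. With no external load the two internal forces are equal and opposite, magnitude P.
Equating the net (thermal + elastic) strains gives |α₁ − α₂|·ΔT = P·[1/(A₁E₁) + 1/(A₂E₂)].
|α₁ − α₂|·ΔT = 12.4×10⁻⁶ × 76 = 0.0009424.
1/(A₁E₁) + 1/(A₂E₂) = 1/(900×30×10³) + 1/(1675×69×10³) = 4.569×10⁻⁸ N⁻¹.
P = 0.0009424 / 4.569×10⁻⁸ = 20630 N = 20.63 kN.
σ_{aluminium} = P/A₂ = 20630/1675 = 12.31 MPa, compressive.

σ ≈ 12.3 MPa (compressive)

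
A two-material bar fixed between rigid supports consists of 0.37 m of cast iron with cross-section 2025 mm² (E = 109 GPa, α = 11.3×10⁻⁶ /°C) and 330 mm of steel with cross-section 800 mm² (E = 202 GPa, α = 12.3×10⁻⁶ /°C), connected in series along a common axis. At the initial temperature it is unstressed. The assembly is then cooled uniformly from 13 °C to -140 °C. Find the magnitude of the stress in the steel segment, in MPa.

Free thermal contraction of the whole bar: Σ αᵢΔT Lᵢ = 11.3×10⁻⁶×153×370 + 12.3×10⁻⁶×153×330 = 1.261 mm.
The walls prevent any net length change, so an axial force P (same in every segment) develops. Compatibility: P · Σ Lᵢ/(AᵢEᵢ) = δ_free.
The series flexibility is Σ Lᵢ/(AᵢEᵢ) = 370/(2025×109×10³) + 330/(800×202×10³) = 3.718×10⁻⁶ mm/N.
So P = 1.261 / 3.718×10⁻⁶ = 339.1 kN, tensile.
σ_{steel} = P / A = 339100 / 800 = 423.8 MPa.

σ ≈ 424 MPa (tensile)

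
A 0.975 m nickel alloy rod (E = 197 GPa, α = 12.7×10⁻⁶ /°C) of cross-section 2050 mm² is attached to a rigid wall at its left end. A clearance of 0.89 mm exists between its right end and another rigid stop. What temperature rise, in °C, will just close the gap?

Contact occurs when the free expansion equals the gap: αΔT L = 0.89 mm.
So ΔT = g/(αL) = 0.89/(12.7×10⁻⁶ × 975) = 71.88 °C.

ΔT ≈ 71.9 °C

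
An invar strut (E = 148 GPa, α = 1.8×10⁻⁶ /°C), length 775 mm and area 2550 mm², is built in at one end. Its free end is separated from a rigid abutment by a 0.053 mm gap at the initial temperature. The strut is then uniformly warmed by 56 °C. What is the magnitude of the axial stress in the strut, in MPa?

Free thermal elongation = αΔT L = 1.8×10⁻⁶ × 56 × 775 = 0.07812 mm.
This exceeds the 0.053 mm gap, so the wall pushes back. The portion of expansion that must be recovered elastically is δ_free − gap = 0.07812 − 0.053 = 0.02512 mm.
So σ = E(δ_free − g)/L = 148×10³ × 0.02512/775 = 4.797 MPa.

σ ≈ 4.8 MPa (compressive)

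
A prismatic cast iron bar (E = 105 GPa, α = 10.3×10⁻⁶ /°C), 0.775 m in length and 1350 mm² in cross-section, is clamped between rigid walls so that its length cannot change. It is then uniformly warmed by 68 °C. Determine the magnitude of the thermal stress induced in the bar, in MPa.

With length fixed, the mechanical strain must cancel the thermal strain αΔT = 10.3×10⁻⁶ × 68 = 700.4×10⁻⁶.
σ = EαΔT = 105×10³ × 10.3×10⁻⁶ × 68 = 73.54 MPa (compressive; the bar is trying to expand).

σ ≈ 73.5 MPa (compressive)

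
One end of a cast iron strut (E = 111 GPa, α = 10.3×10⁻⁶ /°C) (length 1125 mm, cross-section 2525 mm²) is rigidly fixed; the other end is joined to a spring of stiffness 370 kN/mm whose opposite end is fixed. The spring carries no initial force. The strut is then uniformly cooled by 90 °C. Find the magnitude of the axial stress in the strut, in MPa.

The unrestrained thermal change is αΔT L = 10.3×10⁻⁶ × 90 × 1125 = 1.043 mm.
Let P be the tensile force in the spring. The strut extends elastically by PL/(AE) and the spring stretches by P/k; together these equal δ_free.
P [ L/(AE) + 1/k ] = δ_free → P [ 1125/(2525×111×10³) + 1/(370×10³) ] = 1.043.
P = 1.043 / 6.717×10⁻⁶ = 155300 N.
σ = P/A = 155300/2525 = 61.49 MPa.

σ ≈ 61.5 MPa (tensile)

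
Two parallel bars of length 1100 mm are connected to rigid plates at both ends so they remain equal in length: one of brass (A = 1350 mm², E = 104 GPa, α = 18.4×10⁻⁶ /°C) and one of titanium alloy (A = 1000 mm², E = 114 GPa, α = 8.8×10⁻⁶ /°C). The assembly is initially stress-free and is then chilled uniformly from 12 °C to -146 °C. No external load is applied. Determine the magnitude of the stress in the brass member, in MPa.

The brass has the larger α, so on cooling it would change length more than the titanium alloy if both were free. The rigid plates force a common final length, so the brass is put into tension and the titanium alloy into compression, with equal and opposite forces P (no external load).
Equating the net (thermal + elastic) strains gives |α₁ − α₂|·ΔT = P·[1/(A₁E₁) + 1/(A₂E₂)].
|α₁ − α₂|·ΔT = 9.6×10⁻⁶ × 158 = 0.001517.
1/(A₁E₁) + 1/(A₂E₂) = 1/(1350×104×10³) + 1/(1000×114×10³) = 1.589×10⁻⁸ N⁻¹.
P = 0.001517 / 1.589×10⁻⁸ = 95430 N = 95.43 kN.
σ_{brass} = P/A₁ = 95430/1350 = 70.69 MPa, tensile.

σ ≈ 70.7 MPa (tensile)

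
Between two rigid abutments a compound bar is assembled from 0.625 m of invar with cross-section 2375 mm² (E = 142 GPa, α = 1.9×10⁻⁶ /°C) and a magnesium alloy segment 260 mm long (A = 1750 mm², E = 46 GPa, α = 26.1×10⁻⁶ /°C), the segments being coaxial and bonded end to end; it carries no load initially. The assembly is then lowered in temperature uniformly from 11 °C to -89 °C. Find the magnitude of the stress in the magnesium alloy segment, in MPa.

Free thermal contraction of the whole bar: Σ αᵢΔT Lᵢ = 1.9×10⁻⁶×100×625 + 26.1×10⁻⁶×100×260 = 0.7974 mm.
The rigid supports impose zero overall length change; the single axial force P common to all segments must satisfy P Σ Lᵢ/(AᵢEᵢ) = δ_free.
The series flexibility is Σ Lᵢ/(AᵢEᵢ) = 625/(2375×142×10³) + 260/(1750×46×10³) = 5.083×10⁻⁶ mm/N.
P = 0.7974 / 5.083×10⁻⁶ = 156900 N = 156.9 kN, tensile.
σ_{magnesium alloy} = P / A = 156900 / 1750 = 89.64 MPa.

σ ≈ 89.6 MPa (tensile)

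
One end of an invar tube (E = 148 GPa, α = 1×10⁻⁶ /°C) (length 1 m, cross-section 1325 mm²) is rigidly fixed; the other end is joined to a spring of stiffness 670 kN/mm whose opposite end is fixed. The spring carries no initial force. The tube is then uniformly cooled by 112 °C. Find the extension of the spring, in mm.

δ ≈ 0.0254 mm

Free thermal contraction: δ_free = αΔT L = 1×10⁻⁶ × 112 × 1000 = 0.112 mm.
With a force P in the spring, the elastic change of the tube is PL/(AE) and that of the spring is P/k; compatibility requires their sum to equal δ_free.
So P = δ_free / [L/(AE) + 1/k] = 0.112 / [ 1000/(1325×148×10³) + 1/(670×10³) ].
P = 0.112 / 6.592×10⁻⁶ = 16990 N.
Spring extension = P/k = 16990/(670×10³) = 0.02536 mm.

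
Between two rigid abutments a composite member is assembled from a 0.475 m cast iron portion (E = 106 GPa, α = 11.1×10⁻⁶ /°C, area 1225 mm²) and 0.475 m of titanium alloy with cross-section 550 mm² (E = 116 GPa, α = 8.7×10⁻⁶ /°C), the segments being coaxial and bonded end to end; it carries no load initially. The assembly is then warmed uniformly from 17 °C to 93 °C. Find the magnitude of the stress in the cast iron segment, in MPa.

Free thermal expansion of the whole bar: Σ αᵢΔT Lᵢ = 11.1×10⁻⁶×76×475 + 8.7×10⁻⁶×76×475 = 0.7148 mm.
Since the ends are fixed, an axial force P builds up, equal in every segment, with P · Σ Lᵢ/(AᵢEᵢ) = δ_free.
The series flexibility is Σ Lᵢ/(AᵢEᵢ) = 475/(1225×106×10³) + 475/(550×116×10³) = 1.11×10⁻⁵ mm/N.
So P = 0.7148 / 1.11×10⁻⁵ = 64.38 kN, compressive.
σ_{cast iron} = P / A = 64380 / 1225 = 52.55 MPa.

σ ≈ 52.6 MPa (compressive)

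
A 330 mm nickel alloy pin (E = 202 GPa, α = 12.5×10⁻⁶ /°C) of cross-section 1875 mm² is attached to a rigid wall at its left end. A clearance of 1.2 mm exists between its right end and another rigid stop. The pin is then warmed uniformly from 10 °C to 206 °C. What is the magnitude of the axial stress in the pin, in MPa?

σ ≈ 0 MPa

Free thermal elongation = αΔT L = 12.5×10⁻⁶ × 196 × 330 = 0.8085 mm.
Since δ_free = 0.808 mm is less than the 1.2 mm gap, the pin never touches the wall. No axial force develops.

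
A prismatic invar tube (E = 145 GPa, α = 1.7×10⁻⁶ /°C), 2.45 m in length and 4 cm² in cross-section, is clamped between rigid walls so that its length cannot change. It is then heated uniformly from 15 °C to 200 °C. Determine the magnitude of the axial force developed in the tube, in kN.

The ends cannot move, so σ = EαΔT = 145×10³ × 1.7×10⁻⁶ × 185 = 45.6 MPa.
P = AEαΔT = 400 × 145×10³ × 1.7×10⁻⁶ × 185 = 18.24 kN (compressive).

P ≈ 18.2 kN (compressive)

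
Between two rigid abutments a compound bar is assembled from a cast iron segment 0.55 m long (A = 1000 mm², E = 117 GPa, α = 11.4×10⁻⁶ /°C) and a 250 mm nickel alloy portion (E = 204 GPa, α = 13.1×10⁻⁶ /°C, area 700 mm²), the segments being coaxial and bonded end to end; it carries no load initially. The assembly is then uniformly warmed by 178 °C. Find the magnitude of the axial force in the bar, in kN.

P ≈ 263 kN (compressive)

Free thermal expansion of the whole bar: Σ αᵢΔT Lᵢ = 11.4×10⁻⁶×178×550 + 13.1×10⁻⁶×178×250 = 1.699 mm.
Since the ends are fixed, an axial force P builds up, equal in every segment, with P · Σ Lᵢ/(AᵢEᵢ) = δ_free.
Σ Lᵢ/(AᵢEᵢ) = 550/(1000×117×10³) + 250/(700×204×10³) = 6.452×10⁻⁶ mm/N.
Hence P = δ_free / Σ(L/AE) = 1.699/6.452×10⁻⁶ = 263.3 kN (compressive).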